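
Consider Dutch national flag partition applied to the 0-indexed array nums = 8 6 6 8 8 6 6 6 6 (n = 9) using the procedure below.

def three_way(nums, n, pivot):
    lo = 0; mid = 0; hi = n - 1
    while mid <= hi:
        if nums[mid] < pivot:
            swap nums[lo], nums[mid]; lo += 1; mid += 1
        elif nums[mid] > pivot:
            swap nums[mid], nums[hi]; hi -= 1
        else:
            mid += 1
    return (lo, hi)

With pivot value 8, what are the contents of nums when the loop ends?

6 6 6 6 6 6 8 8 8

lo=0 mid=0 hi=8
8=8: mid=1
6<8: swap(0,1), lo=1 mid=2 ⇒ 6 8 6 8 8 6 6 6 6
6<8: swap(1,2), lo=2 mid=3 ⇒ 6 6 8 8 8 6 6 6 6
8=8: mid=4
8=8: mid=5
6<8: swap(2,5), lo=3 mid=6 ⇒ 6 6 6 8 8 8 6 6 6
6<8: swap(3,6), lo=4 mid=7 ⇒ 6 6 6 6 8 8 8 6 6
6<8: swap(4,7), lo=5 mid=8 ⇒ 6 6 6 6 6 8 8 8 6
6<8: swap(5,8), lo=6 mid=9 ⇒ 6 6 6 6 6 6 8 8 8
done. lo=6 hi=8; nums=6 6 6 6 6 6 8 8 8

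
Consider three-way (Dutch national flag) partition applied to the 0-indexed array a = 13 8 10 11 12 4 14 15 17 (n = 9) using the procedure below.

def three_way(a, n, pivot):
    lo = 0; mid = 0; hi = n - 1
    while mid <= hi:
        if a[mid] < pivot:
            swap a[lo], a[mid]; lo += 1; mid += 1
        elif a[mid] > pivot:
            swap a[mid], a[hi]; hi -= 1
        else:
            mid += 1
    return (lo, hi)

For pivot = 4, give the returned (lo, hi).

(0, 0)

lo=0 mid=0 hi=8
13>4: swap(0,8), hi=7 ⇒ 17 8 10 11 12 4 14 15 13
17>4: swap(0,7), hi=6 ⇒ 15 8 10 11 12 4 14 17 13
15>4: swap(0,6), hi=5 ⇒ 14 8 10 11 12 4 15 17 13
14>4: swap(0,5), hi=4 ⇒ 4 8 10 11 12 14 15 17 13
4=4: mid=1
8>4: swap(1,4), hi=3 ⇒ 4 12 10 11 8 14 15 17 13
12>4: swap(1,3), hi=2 ⇒ 4 11 10 12 8 14 15 17 13
11>4: swap(1,2), hi=1 ⇒ 4 10 11 12 8 14 15 17 13
10>4: swap(1,1), hi=0 ⇒ 4 10 11 12 8 14 15 17 13
done. lo=0 hi=0; a=4 10 11 12 8 14 15 17 13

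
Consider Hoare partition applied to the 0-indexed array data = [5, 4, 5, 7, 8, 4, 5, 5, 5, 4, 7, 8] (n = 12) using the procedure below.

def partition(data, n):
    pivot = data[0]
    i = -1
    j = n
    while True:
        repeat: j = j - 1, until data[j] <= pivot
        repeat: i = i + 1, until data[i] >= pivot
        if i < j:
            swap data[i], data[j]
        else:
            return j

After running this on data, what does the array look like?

pivot = data[0] = 5; i = -1, j = 12
j→9 (data[9]=4≤5), i→0 (data[0]=5≥5); i<j, swap → [4, 4, 5, 7, 8, 4, 5, 5, 5, 5, 7, 8]
j→8 (data[8]=5≤5), i→2 (data[2]=5≥5); i<j, swap → [4, 4, 5, 7, 8, 4, 5, 5, 5, 5, 7, 8]
j→7 (data[7]=5≤5), i→3 (data[3]=7≥5); i<j, swap → [4, 4, 5, 5, 8, 4, 5, 7, 5, 5, 7, 8]
j→6 (data[6]=5≤5), i→4 (data[4]=8≥5); i<j, swap → [4, 4, 5, 5, 5, 4, 8, 7, 5, 5, 7, 8]
j→5, i→6; i≥j, return j=5. data = [4, 4, 5, 5, 5, 4, 8, 7, 5, 5, 7, 8]

[4, 4, 5, 5, 5, 4, 8, 7, 5, 5, 7, 8]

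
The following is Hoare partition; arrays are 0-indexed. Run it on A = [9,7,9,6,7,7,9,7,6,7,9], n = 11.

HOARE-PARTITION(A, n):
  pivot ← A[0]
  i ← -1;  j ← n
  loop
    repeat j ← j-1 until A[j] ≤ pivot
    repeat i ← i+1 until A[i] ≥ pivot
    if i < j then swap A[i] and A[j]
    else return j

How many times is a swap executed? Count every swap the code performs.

3

pivot = A[0] = 9; i = -1, j = 11
j→10 (A[10]=9≤9), i→0 (A[0]=9≥9); i<j, swap → [9,7,9,6,7,7,9,7,6,7,9]
j→9 (A[9]=7≤9), i→2 (A[2]=9≥9); i<j, swap → [9,7,7,6,7,7,9,7,6,9,9]
j→8 (A[8]=6≤9), i→6 (A[6]=9≥9); i<j, swap → [9,7,7,6,7,7,6,7,9,9,9]
j→7, i→8; i≥j, return j=7. A = [9,7,7,6,7,7,6,7,9,9,9]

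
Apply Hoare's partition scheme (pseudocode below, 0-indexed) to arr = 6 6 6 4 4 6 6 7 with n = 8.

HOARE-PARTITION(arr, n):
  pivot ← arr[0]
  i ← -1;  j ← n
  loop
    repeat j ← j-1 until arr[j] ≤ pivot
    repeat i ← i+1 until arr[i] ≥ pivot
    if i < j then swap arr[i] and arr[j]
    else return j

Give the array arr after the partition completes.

pivot=6
j stops at 6 (6), i stops at 0 (6); swap ⇒ 6 6 6 4 4 6 6 7
j stops at 5 (6), i stops at 1 (6); swap ⇒ 6 6 6 4 4 6 6 7
j stops at 4 (4), i stops at 2 (6); swap ⇒ 6 6 4 4 6 6 6 7
j stops at 3, i stops at 4; i≥j ⇒ return 3. arr=6 6 4 4 6 6 6 7

6 6 4 4 6 6 6 7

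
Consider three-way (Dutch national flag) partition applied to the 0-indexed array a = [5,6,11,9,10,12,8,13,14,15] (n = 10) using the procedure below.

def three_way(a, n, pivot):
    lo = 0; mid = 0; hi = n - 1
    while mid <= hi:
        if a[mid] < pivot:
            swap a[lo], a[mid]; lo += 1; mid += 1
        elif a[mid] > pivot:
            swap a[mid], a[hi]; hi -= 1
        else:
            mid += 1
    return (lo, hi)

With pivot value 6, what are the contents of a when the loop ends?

pivot = 6; lo=0, mid=0, hi=9
a[mid]=5<6: swap a[0],a[0]; lo=1,mid=1 → [5,6,11,9,10,12,8,13,14,15]
a[mid]=6=6: mid=2
a[mid]=11>6: swap a[2],a[9]; hi=8 → [5,6,15,9,10,12,8,13,14,11]
a[mid]=15>6: swap a[2],a[8]; hi=7 → [5,6,14,9,10,12,8,13,15,11]
a[mid]=14>6: swap a[2],a[7]; hi=6 → [5,6,13,9,10,12,8,14,15,11]
a[mid]=13>6: swap a[2],a[6]; hi=5 → [5,6,8,9,10,12,13,14,15,11]
a[mid]=8>6: swap a[2],a[5]; hi=4 → [5,6,12,9,10,8,13,14,15,11]
a[mid]=12>6: swap a[2],a[4]; hi=3 → [5,6,10,9,12,8,13,14,15,11]
a[mid]=10>6: swap a[2],a[3]; hi=2 → [5,6,9,10,12,8,13,14,15,11]
a[mid]=9>6: swap a[2],a[2]; hi=1 → [5,6,9,10,12,8,13,14,15,11]
end: lo=1, hi=1; a = [5,6,9,10,12,8,13,14,15,11]

[5,6,9,10,12,8,13,14,15,11]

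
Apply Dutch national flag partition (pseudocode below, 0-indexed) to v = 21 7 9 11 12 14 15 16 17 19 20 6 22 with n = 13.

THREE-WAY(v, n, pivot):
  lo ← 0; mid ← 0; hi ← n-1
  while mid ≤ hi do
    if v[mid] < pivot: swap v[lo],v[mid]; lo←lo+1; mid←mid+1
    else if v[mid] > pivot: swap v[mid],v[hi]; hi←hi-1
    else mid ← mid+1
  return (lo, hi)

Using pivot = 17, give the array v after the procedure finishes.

6 7 9 11 12 14 15 16 17 20 19 22 21

lo=0 mid=0 hi=12
21>17: swap(0,12), hi=11 ⇒ 22 7 9 11 12 14 15 16 17 19 20 6 21
22>17: swap(0,11), hi=10 ⇒ 6 7 9 11 12 14 15 16 17 19 20 22 21
6<17: swap(0,0), lo=1 mid=1 ⇒ 6 7 9 11 12 14 15 16 17 19 20 22 21
7<17: swap(1,1), lo=2 mid=2 ⇒ 6 7 9 11 12 14 15 16 17 19 20 22 21
9<17: swap(2,2), lo=3 mid=3 ⇒ 6 7 9 11 12 14 15 16 17 19 20 22 21
11<17: swap(3,3), lo=4 mid=4 ⇒ 6 7 9 11 12 14 15 16 17 19 20 22 21
12<17: swap(4,4), lo=5 mid=5 ⇒ 6 7 9 11 12 14 15 16 17 19 20 22 21
14<17: swap(5,5), lo=6 mid=6 ⇒ 6 7 9 11 12 14 15 16 17 19 20 22 21
15<17: swap(6,6), lo=7 mid=7 ⇒ 6 7 9 11 12 14 15 16 17 19 20 22 21
16<17: swap(7,7), lo=8 mid=8 ⇒ 6 7 9 11 12 14 15 16 17 19 20 22 21
17=17: mid=9
19>17: swap(9,10), hi=9 ⇒ 6 7 9 11 12 14 15 16 17 20 19 22 21
20>17: swap(9,9), hi=8 ⇒ 6 7 9 11 12 14 15 16 17 20 19 22 21
done. lo=8 hi=8; v=6 7 9 11 12 14 15 16 17 20 19 22 21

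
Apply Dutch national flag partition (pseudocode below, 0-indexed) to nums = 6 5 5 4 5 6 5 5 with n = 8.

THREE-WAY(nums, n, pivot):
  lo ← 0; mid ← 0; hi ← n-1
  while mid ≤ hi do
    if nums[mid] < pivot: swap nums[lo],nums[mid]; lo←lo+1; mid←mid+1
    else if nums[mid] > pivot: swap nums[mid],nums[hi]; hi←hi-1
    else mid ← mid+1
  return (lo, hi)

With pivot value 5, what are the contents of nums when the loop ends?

4 5 5 5 5 5 6 6

pivot = 5; lo=0, mid=0, hi=7
nums[mid]=6>5: swap nums[0],nums[7]; hi=6 → 5 5 5 4 5 6 5 6
nums[mid]=5=5: mid=1
nums[mid]=5=5: mid=2
nums[mid]=5=5: mid=3
nums[mid]=4<5: swap nums[0],nums[3]; lo=1,mid=4 → 4 5 5 5 5 6 5 6
nums[mid]=5=5: mid=5
nums[mid]=6>5: swap nums[5],nums[6]; hi=5 → 4 5 5 5 5 5 6 6
nums[mid]=5=5: mid=6
end: lo=1, hi=5; nums = 4 5 5 5 5 5 6 6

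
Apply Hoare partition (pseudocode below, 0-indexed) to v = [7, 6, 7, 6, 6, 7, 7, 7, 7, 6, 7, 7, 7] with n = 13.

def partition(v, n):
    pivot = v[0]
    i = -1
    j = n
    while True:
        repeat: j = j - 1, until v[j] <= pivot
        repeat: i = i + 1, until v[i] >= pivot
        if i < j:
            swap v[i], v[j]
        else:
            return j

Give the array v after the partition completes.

[7, 6, 7, 6, 6, 7, 6, 7, 7, 7, 7, 7, 7]

pivot=7
j stops at 12 (7), i stops at 0 (7); swap ⇒ [7, 6, 7, 6, 6, 7, 7, 7, 7, 6, 7, 7, 7]
j stops at 11 (7), i stops at 2 (7); swap ⇒ [7, 6, 7, 6, 6, 7, 7, 7, 7, 6, 7, 7, 7]
j stops at 10 (7), i stops at 5 (7); swap ⇒ [7, 6, 7, 6, 6, 7, 7, 7, 7, 6, 7, 7, 7]
j stops at 9 (6), i stops at 6 (7); swap ⇒ [7, 6, 7, 6, 6, 7, 6, 7, 7, 7, 7, 7, 7]
j stops at 8 (7), i stops at 7 (7); swap ⇒ [7, 6, 7, 6, 6, 7, 6, 7, 7, 7, 7, 7, 7]
j stops at 7, i stops at 8; i≥j ⇒ return 7. v=[7, 6, 7, 6, 6, 7, 6, 7, 7, 7, 7, 7, 7]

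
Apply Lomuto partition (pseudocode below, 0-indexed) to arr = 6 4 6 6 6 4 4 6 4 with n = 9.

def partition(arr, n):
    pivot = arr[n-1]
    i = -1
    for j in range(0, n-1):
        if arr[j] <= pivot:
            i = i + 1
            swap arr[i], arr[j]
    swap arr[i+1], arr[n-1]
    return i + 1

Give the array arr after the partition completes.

pivot = arr[8] = 4; i = -1
j=0: arr[0]=6 > 4 → no swap
j=1: arr[1]=4 ≤ 4 → i=0, swap arr[0],arr[1] → 4 6 6 6 6 4 4 6 4
j=2: arr[2]=6 > 4 → no swap
j=3: arr[3]=6 > 4 → no swap
j=4: arr[4]=6 > 4 → no swap
j=5: arr[5]=4 ≤ 4 → i=1, swap arr[1],arr[5] → 4 4 6 6 6 6 4 6 4
j=6: arr[6]=4 ≤ 4 → i=2, swap arr[2],arr[6] → 4 4 4 6 6 6 6 6 4
j=7: arr[7]=6 > 4 → no swap
final swap arr[3],arr[8] → 4 4 4 4 6 6 6 6 6; return 3

4 4 4 4 6 6 6 6 6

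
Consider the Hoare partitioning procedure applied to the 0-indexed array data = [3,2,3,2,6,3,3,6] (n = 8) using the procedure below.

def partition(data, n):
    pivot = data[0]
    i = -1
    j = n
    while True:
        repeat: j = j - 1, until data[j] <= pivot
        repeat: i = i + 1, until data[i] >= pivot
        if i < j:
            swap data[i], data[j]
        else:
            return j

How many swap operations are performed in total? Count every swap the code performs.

pivot=3
j stops at 6 (3), i stops at 0 (3); swap ⇒ [3,2,3,2,6,3,3,6]
j stops at 5 (3), i stops at 2 (3); swap ⇒ [3,2,3,2,6,3,3,6]
j stops at 3, i stops at 4; i≥j ⇒ return 3. data=[3,2,3,2,6,3,3,6]

2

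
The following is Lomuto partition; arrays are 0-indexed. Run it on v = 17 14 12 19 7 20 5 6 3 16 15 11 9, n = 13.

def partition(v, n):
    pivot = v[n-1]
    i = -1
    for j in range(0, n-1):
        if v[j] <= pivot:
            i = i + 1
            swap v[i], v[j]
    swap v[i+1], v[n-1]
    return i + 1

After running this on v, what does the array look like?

pivot = v[12] = 9; i = -1
j=0: v[0]=17 > 9 → no swap
j=1: v[1]=14 > 9 → no swap
j=2: v[2]=12 > 9 → no swap
j=3: v[3]=19 > 9 → no swap
j=4: v[4]=7 ≤ 9 → i=0, swap v[0],v[4] → 7 14 12 19 17 20 5 6 3 16 15 11 9
j=5: v[5]=20 > 9 → no swap
j=6: v[6]=5 ≤ 9 → i=1, swap v[1],v[6] → 7 5 12 19 17 20 14 6 3 16 15 11 9
j=7: v[7]=6 ≤ 9 → i=2, swap v[2],v[7] → 7 5 6 19 17 20 14 12 3 16 15 11 9
j=8: v[8]=3 ≤ 9 → i=3, swap v[3],v[8] → 7 5 6 3 17 20 14 12 19 16 15 11 9
j=9: v[9]=16 > 9 → no swap
j=10: v[10]=15 > 9 → no swap
j=11: v[11]=11 > 9 → no swap
final swap v[4],v[12] → 7 5 6 3 9 20 14 12 19 16 15 11 17; return 4

7 5 6 3 9 20 14 12 19 16 15 11 17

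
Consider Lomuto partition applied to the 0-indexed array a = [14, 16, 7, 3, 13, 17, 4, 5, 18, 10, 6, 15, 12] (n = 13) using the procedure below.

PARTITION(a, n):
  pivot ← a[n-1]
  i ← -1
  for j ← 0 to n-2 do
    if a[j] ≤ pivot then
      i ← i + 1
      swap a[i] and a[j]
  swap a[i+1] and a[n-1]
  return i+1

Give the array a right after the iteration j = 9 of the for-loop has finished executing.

[7, 3, 4, 5, 10, 17, 14, 16, 18, 13, 6, 15, 12]

pivot = a[12] = 12; i = -1
j=0: a[0]=14 > 12 → no swap
j=1: a[1]=16 > 12 → no swap
j=2: a[2]=7 ≤ 12 → i=0, swap a[0],a[2] → [7, 16, 14, 3, 13, 17, 4, 5, 18, 10, 6, 15, 12]
j=3: a[3]=3 ≤ 12 → i=1, swap a[1],a[3] → [7, 3, 14, 16, 13, 17, 4, 5, 18, 10, 6, 15, 12]
j=4: a[4]=13 > 12 → no swap
j=5: a[5]=17 > 12 → no swap
j=6: a[6]=4 ≤ 12 → i=2, swap a[2],a[6] → [7, 3, 4, 16, 13, 17, 14, 5, 18, 10, 6, 15, 12]
j=7: a[7]=5 ≤ 12 → i=3, swap a[3],a[7] → [7, 3, 4, 5, 13, 17, 14, 16, 18, 10, 6, 15, 12]
j=8: a[8]=18 > 12 → no swap
j=9: a[9]=10 ≤ 12 → i=4, swap a[4],a[9] → [7, 3, 4, 5, 10, 17, 14, 16, 18, 13, 6, 15, 12]
(after j=9) a = [7, 3, 4, 5, 10, 17, 14, 16, 18, 13, 6, 15, 12]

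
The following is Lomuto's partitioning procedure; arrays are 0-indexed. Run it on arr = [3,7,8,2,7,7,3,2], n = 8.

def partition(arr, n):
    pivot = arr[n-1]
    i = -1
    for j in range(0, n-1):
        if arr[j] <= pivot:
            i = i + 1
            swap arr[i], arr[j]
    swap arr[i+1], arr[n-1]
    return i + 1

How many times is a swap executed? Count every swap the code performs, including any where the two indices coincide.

pivot=2, i=-1
j=0: 3>2, skip
j=1: 7>2, skip
j=2: 8>2, skip
j=3: 2≤2, i=0, swap(0,3) ⇒ [2,7,8,3,7,7,3,2]
j=4: 7>2, skip
j=5: 7>2, skip
j=6: 3>2, skip
swap(1,7) ⇒ [2,2,8,3,7,7,3,7]; return 1

2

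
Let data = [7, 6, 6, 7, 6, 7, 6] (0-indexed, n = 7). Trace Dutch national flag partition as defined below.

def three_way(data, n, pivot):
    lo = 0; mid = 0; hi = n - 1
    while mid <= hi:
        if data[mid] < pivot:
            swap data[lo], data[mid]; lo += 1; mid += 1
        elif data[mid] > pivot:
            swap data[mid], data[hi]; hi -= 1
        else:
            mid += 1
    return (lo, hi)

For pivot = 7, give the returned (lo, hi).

(4, 6)

lo=0 mid=0 hi=6
7=7: mid=1
6<7: swap(0,1), lo=1 mid=2 ⇒ [6, 7, 6, 7, 6, 7, 6]
6<7: swap(1,2), lo=2 mid=3 ⇒ [6, 6, 7, 7, 6, 7, 6]
7=7: mid=4
6<7: swap(2,4), lo=3 mid=5 ⇒ [6, 6, 6, 7, 7, 7, 6]
7=7: mid=6
6<7: swap(3,6), lo=4 mid=7 ⇒ [6, 6, 6, 6, 7, 7, 7]
done. lo=4 hi=6; data=[6, 6, 6, 6, 7, 7, 7]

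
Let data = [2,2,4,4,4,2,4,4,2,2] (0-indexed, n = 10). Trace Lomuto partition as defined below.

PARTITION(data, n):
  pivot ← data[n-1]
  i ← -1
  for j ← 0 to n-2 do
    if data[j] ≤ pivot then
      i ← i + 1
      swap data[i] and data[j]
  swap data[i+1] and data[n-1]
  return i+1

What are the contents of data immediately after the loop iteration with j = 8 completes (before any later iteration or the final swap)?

pivot = data[9] = 2; i = -1
j=0: data[0]=2 ≤ 2 → i=0, swap data[0],data[0] (no change) → [2,2,4,4,4,2,4,4,2,2]
j=1: data[1]=2 ≤ 2 → i=1, swap data[1],data[1] (no change) → [2,2,4,4,4,2,4,4,2,2]
j=2: data[2]=4 > 2 → no swap
j=3: data[3]=4 > 2 → no swap
j=4: data[4]=4 > 2 → no swap
j=5: data[5]=2 ≤ 2 → i=2, swap data[2],data[5] → [2,2,2,4,4,4,4,4,2,2]
j=6: data[6]=4 > 2 → no swap
j=7: data[7]=4 > 2 → no swap
j=8: data[8]=2 ≤ 2 → i=3, swap data[3],data[8] → [2,2,2,2,4,4,4,4,4,2]
(after j=8) data = [2,2,2,2,4,4,4,4,4,2]

[2,2,2,2,4,4,4,4,4,2]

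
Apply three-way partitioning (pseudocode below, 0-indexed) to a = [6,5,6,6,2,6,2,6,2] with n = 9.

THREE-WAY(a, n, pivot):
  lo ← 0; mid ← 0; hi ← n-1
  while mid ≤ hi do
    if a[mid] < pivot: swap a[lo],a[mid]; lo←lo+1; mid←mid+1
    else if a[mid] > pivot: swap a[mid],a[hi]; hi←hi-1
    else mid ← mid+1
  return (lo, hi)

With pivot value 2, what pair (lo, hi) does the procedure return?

(0, 2)

lo=0 mid=0 hi=8
6>2: swap(0,8), hi=7 ⇒ [2,5,6,6,2,6,2,6,6]
2=2: mid=1
5>2: swap(1,7), hi=6 ⇒ [2,6,6,6,2,6,2,5,6]
6>2: swap(1,6), hi=5 ⇒ [2,2,6,6,2,6,6,5,6]
2=2: mid=2
6>2: swap(2,5), hi=4 ⇒ [2,2,6,6,2,6,6,5,6]
6>2: swap(2,4), hi=3 ⇒ [2,2,2,6,6,6,6,5,6]
2=2: mid=3
6>2: swap(3,3), hi=2 ⇒ [2,2,2,6,6,6,6,5,6]
done. lo=0 hi=2; a=[2,2,2,6,6,6,6,5,6]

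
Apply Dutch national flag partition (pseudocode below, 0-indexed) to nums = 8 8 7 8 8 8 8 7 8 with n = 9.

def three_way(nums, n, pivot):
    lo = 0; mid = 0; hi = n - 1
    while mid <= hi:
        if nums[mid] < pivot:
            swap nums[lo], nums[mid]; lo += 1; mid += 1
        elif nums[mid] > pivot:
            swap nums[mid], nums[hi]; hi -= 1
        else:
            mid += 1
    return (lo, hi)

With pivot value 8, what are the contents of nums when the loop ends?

7 7 8 8 8 8 8 8 8

lo=0 mid=0 hi=8
8=8: mid=1
8=8: mid=2
7<8: swap(0,2), lo=1 mid=3 ⇒ 7 8 8 8 8 8 8 7 8
8=8: mid=4
8=8: mid=5
8=8: mid=6
8=8: mid=7
7<8: swap(1,7), lo=2 mid=8 ⇒ 7 7 8 8 8 8 8 8 8
8=8: mid=9
done. lo=2 hi=8; nums=7 7 8 8 8 8 8 8 8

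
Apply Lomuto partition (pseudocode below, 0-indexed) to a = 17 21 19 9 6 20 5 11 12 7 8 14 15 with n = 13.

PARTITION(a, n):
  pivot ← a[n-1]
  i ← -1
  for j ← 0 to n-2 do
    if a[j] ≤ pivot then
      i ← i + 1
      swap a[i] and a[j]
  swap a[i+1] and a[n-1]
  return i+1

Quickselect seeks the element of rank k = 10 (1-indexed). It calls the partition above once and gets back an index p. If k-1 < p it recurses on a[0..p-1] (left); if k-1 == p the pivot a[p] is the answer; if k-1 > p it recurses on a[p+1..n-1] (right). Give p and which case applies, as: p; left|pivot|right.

8; right

pivot = a[12] = 15; i = -1
j=0: a[0]=17 > 15 → no swap
j=1: a[1]=21 > 15 → no swap
j=2: a[2]=19 > 15 → no swap
j=3: a[3]=9 ≤ 15 → i=0, swap a[0],a[3] → 9 21 19 17 6 20 5 11 12 7 8 14 15
j=4: a[4]=6 ≤ 15 → i=1, swap a[1],a[4] → 9 6 19 17 21 20 5 11 12 7 8 14 15
j=5: a[5]=20 > 15 → no swap
j=6: a[6]=5 ≤ 15 → i=2, swap a[2],a[6] → 9 6 5 17 21 20 19 11 12 7 8 14 15
j=7: a[7]=11 ≤ 15 → i=3, swap a[3],a[7] → 9 6 5 11 21 20 19 17 12 7 8 14 15
j=8: a[8]=12 ≤ 15 → i=4, swap a[4],a[8] → 9 6 5 11 12 20 19 17 21 7 8 14 15
j=9: a[9]=7 ≤ 15 → i=5, swap a[5],a[9] → 9 6 5 11 12 7 19 17 21 20 8 14 15
j=10: a[10]=8 ≤ 15 → i=6, swap a[6],a[10] → 9 6 5 11 12 7 8 17 21 20 19 14 15
j=11: a[11]=14 ≤ 15 → i=7, swap a[7],a[11] → 9 6 5 11 12 7 8 14 21 20 19 17 15
final swap a[8],a[12] → 9 6 5 11 12 7 8 14 15 20 19 17 21; return 8
p = 8; k-1 = 9 > 8 ⇒ right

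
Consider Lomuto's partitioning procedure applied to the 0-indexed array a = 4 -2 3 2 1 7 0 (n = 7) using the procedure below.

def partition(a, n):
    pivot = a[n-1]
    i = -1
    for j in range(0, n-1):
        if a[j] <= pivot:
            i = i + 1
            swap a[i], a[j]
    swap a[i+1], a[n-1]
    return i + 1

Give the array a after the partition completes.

pivot=0, i=-1
j=0: 4>0, skip
j=1: -2≤0, i=0, swap(0,1) ⇒ -2 4 3 2 1 7 0
j=2: 3>0, skip
j=3: 2>0, skip
j=4: 1>0, skip
j=5: 7>0, skip
swap(1,6) ⇒ -2 0 3 2 1 7 4; return 1

-2 0 3 2 1 7 4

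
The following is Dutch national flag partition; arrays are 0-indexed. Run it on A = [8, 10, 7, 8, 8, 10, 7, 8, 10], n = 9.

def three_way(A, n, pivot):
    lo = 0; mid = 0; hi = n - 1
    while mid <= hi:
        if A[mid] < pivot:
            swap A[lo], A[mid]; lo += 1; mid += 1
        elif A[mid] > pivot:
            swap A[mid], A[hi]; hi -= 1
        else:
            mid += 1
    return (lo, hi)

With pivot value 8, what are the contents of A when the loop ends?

[7, 7, 8, 8, 8, 8, 10, 10, 10]

pivot = 8; lo=0, mid=0, hi=8
A[mid]=8=8: mid=1
A[mid]=10>8: swap A[1],A[8]; hi=7 → [8, 10, 7, 8, 8, 10, 7, 8, 10]
A[mid]=10>8: swap A[1],A[7]; hi=6 → [8, 8, 7, 8, 8, 10, 7, 10, 10]
A[mid]=8=8: mid=2
A[mid]=7<8: swap A[0],A[2]; lo=1,mid=3 → [7, 8, 8, 8, 8, 10, 7, 10, 10]
A[mid]=8=8: mid=4
A[mid]=8=8: mid=5
A[mid]=10>8: swap A[5],A[6]; hi=5 → [7, 8, 8, 8, 8, 7, 10, 10, 10]
A[mid]=7<8: swap A[1],A[5]; lo=2,mid=6 → [7, 7, 8, 8, 8, 8, 10, 10, 10]
end: lo=2, hi=5; A = [7, 7, 8, 8, 8, 8, 10, 10, 10]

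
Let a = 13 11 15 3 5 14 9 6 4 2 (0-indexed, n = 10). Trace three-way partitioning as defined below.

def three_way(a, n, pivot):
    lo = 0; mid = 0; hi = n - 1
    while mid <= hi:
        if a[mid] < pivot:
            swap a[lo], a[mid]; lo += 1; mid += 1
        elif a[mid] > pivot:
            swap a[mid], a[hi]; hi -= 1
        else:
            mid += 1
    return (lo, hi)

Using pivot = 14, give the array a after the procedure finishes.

13 11 2 3 5 9 6 4 14 15

lo=0 mid=0 hi=9
13<14: swap(0,0), lo=1 mid=1 ⇒ 13 11 15 3 5 14 9 6 4 2
11<14: swap(1,1), lo=2 mid=2 ⇒ 13 11 15 3 5 14 9 6 4 2
15>14: swap(2,9), hi=8 ⇒ 13 11 2 3 5 14 9 6 4 15
2<14: swap(2,2), lo=3 mid=3 ⇒ 13 11 2 3 5 14 9 6 4 15
3<14: swap(3,3), lo=4 mid=4 ⇒ 13 11 2 3 5 14 9 6 4 15
5<14: swap(4,4), lo=5 mid=5 ⇒ 13 11 2 3 5 14 9 6 4 15
14=14: mid=6
9<14: swap(5,6), lo=6 mid=7 ⇒ 13 11 2 3 5 9 14 6 4 15
6<14: swap(6,7), lo=7 mid=8 ⇒ 13 11 2 3 5 9 6 14 4 15
4<14: swap(7,8), lo=8 mid=9 ⇒ 13 11 2 3 5 9 6 4 14 15
done. lo=8 hi=8; a=13 11 2 3 5 9 6 4 14 15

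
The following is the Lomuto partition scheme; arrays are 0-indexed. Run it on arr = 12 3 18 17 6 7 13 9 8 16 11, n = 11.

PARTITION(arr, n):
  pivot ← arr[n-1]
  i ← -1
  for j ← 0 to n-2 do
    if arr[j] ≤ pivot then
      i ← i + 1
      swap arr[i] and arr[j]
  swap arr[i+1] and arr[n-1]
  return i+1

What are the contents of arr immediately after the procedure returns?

3 6 7 9 8 11 13 17 12 16 18

pivot=11, i=-1
j=0: 12>11, skip
j=1: 3≤11, i=0, swap(0,1) ⇒ 3 12 18 17 6 7 13 9 8 16 11
j=2: 18>11, skip
j=3: 17>11, skip
j=4: 6≤11, i=1, swap(1,4) ⇒ 3 6 18 17 12 7 13 9 8 16 11
j=5: 7≤11, i=2, swap(2,5) ⇒ 3 6 7 17 12 18 13 9 8 16 11
j=6: 13>11, skip
j=7: 9≤11, i=3, swap(3,7) ⇒ 3 6 7 9 12 18 13 17 8 16 11
j=8: 8≤11, i=4, swap(4,8) ⇒ 3 6 7 9 8 18 13 17 12 16 11
j=9: 16>11, skip
swap(5,10) ⇒ 3 6 7 9 8 11 13 17 12 16 18; return 5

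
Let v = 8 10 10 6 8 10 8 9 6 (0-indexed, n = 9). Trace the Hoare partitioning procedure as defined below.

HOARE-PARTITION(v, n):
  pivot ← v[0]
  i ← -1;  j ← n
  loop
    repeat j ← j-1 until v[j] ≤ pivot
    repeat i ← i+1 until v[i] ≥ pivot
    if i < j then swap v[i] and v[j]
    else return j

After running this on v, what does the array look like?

pivot=8
j stops at 8 (6), i stops at 0 (8); swap ⇒ 6 10 10 6 8 10 8 9 8
j stops at 6 (8), i stops at 1 (10); swap ⇒ 6 8 10 6 8 10 10 9 8
j stops at 4 (8), i stops at 2 (10); swap ⇒ 6 8 8 6 10 10 10 9 8
j stops at 3, i stops at 4; i≥j ⇒ return 3. v=6 8 8 6 10 10 10 9 8

6 8 8 6 10 10 10 9 8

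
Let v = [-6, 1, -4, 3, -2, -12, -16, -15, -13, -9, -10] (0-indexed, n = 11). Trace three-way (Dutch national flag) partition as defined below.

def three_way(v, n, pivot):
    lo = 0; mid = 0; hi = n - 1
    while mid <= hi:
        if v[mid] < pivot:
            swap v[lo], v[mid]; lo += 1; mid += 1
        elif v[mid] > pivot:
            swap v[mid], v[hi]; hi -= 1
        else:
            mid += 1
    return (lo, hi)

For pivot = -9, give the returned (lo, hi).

(5, 5)

lo=0 mid=0 hi=10
-6>-9: swap(0,10), hi=9 ⇒ [-10, 1, -4, 3, -2, -12, -16, -15, -13, -9, -6]
-10<-9: swap(0,0), lo=1 mid=1 ⇒ [-10, 1, -4, 3, -2, -12, -16, -15, -13, -9, -6]
1>-9: swap(1,9), hi=8 ⇒ [-10, -9, -4, 3, -2, -12, -16, -15, -13, 1, -6]
-9=-9: mid=2
-4>-9: swap(2,8), hi=7 ⇒ [-10, -9, -13, 3, -2, -12, -16, -15, -4, 1, -6]
-13<-9: swap(1,2), lo=2 mid=3 ⇒ [-10, -13, -9, 3, -2, -12, -16, -15, -4, 1, -6]
3>-9: swap(3,7), hi=6 ⇒ [-10, -13, -9, -15, -2, -12, -16, 3, -4, 1, -6]
-15<-9: swap(2,3), lo=3 mid=4 ⇒ [-10, -13, -15, -9, -2, -12, -16, 3, -4, 1, -6]
-2>-9: swap(4,6), hi=5 ⇒ [-10, -13, -15, -9, -16, -12, -2, 3, -4, 1, -6]
-16<-9: swap(3,4), lo=4 mid=5 ⇒ [-10, -13, -15, -16, -9, -12, -2, 3, -4, 1, -6]
-12<-9: swap(4,5), lo=5 mid=6 ⇒ [-10, -13, -15, -16, -12, -9, -2, 3, -4, 1, -6]
done. lo=5 hi=5; v=[-10, -13, -15, -16, -12, -9, -2, 3, -4, 1, -6]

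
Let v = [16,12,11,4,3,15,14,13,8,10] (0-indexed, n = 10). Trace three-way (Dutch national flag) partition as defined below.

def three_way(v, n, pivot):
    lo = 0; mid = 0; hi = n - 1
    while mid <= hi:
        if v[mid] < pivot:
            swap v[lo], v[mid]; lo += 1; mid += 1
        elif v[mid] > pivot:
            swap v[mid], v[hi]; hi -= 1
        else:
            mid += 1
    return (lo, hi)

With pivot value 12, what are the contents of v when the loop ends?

[10,11,4,3,8,12,13,14,15,16]

lo=0 mid=0 hi=9
16>12: swap(0,9), hi=8 ⇒ [10,12,11,4,3,15,14,13,8,16]
10<12: swap(0,0), lo=1 mid=1 ⇒ [10,12,11,4,3,15,14,13,8,16]
12=12: mid=2
11<12: swap(1,2), lo=2 mid=3 ⇒ [10,11,12,4,3,15,14,13,8,16]
4<12: swap(2,3), lo=3 mid=4 ⇒ [10,11,4,12,3,15,14,13,8,16]
3<12: swap(3,4), lo=4 mid=5 ⇒ [10,11,4,3,12,15,14,13,8,16]
15>12: swap(5,8), hi=7 ⇒ [10,11,4,3,12,8,14,13,15,16]
8<12: swap(4,5), lo=5 mid=6 ⇒ [10,11,4,3,8,12,14,13,15,16]
14>12: swap(6,7), hi=6 ⇒ [10,11,4,3,8,12,13,14,15,16]
13>12: swap(6,6), hi=5 ⇒ [10,11,4,3,8,12,13,14,15,16]
done. lo=5 hi=5; v=[10,11,4,3,8,12,13,14,15,16]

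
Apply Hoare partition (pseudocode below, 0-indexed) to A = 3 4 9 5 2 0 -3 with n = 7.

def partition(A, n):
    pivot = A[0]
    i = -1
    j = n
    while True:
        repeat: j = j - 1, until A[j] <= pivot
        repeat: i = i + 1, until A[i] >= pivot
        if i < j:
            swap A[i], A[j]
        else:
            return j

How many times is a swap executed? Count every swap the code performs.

pivot = A[0] = 3; i = -1, j = 7
j→6 (A[6]=-3≤3), i→0 (A[0]=3≥3); i<j, swap → -3 4 9 5 2 0 3
j→5 (A[5]=0≤3), i→1 (A[1]=4≥3); i<j, swap → -3 0 9 5 2 4 3
j→4 (A[4]=2≤3), i→2 (A[2]=9≥3); i<j, swap → -3 0 2 5 9 4 3
j→2, i→3; i≥j, return j=2. A = -3 0 2 5 9 4 3

3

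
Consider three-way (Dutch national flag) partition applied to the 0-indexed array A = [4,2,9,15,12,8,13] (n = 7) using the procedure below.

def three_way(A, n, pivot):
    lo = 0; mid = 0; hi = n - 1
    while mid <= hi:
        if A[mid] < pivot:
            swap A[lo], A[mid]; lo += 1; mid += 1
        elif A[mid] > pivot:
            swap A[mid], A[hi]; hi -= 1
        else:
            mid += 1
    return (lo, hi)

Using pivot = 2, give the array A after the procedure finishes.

[2,9,15,12,8,13,4]

lo=0 mid=0 hi=6
4>2: swap(0,6), hi=5 ⇒ [13,2,9,15,12,8,4]
13>2: swap(0,5), hi=4 ⇒ [8,2,9,15,12,13,4]
8>2: swap(0,4), hi=3 ⇒ [12,2,9,15,8,13,4]
12>2: swap(0,3), hi=2 ⇒ [15,2,9,12,8,13,4]
15>2: swap(0,2), hi=1 ⇒ [9,2,15,12,8,13,4]
9>2: swap(0,1), hi=0 ⇒ [2,9,15,12,8,13,4]
2=2: mid=1
done. lo=0 hi=0; A=[2,9,15,12,8,13,4]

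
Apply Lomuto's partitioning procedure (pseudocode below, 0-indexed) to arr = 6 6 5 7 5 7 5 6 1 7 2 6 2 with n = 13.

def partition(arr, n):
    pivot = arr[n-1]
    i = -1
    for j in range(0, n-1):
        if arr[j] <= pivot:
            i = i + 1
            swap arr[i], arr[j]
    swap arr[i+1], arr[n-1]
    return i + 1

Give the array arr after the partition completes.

pivot=2, i=-1
j=0: 6>2, skip
j=1: 6>2, skip
j=2: 5>2, skip
j=3: 7>2, skip
j=4: 5>2, skip
j=5: 7>2, skip
j=6: 5>2, skip
j=7: 6>2, skip
j=8: 1≤2, i=0, swap(0,8) ⇒ 1 6 5 7 5 7 5 6 6 7 2 6 2
j=9: 7>2, skip
j=10: 2≤2, i=1, swap(1,10) ⇒ 1 2 5 7 5 7 5 6 6 7 6 6 2
j=11: 6>2, skip
swap(2,12) ⇒ 1 2 2 7 5 7 5 6 6 7 6 6 5; return 2

1 2 2 7 5 7 5 6 6 7 6 6 5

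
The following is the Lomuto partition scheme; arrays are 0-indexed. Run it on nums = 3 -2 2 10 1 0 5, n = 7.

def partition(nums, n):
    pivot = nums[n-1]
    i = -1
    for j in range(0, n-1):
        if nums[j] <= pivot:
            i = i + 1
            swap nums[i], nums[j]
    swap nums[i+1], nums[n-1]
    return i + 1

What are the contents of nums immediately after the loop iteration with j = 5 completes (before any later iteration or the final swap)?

pivot = nums[6] = 5; i = -1
j=0: nums[0]=3 ≤ 5 → i=0, swap nums[0],nums[0] (no change) → 3 -2 2 10 1 0 5
j=1: nums[1]=-2 ≤ 5 → i=1, swap nums[1],nums[1] (no change) → 3 -2 2 10 1 0 5
j=2: nums[2]=2 ≤ 5 → i=2, swap nums[2],nums[2] (no change) → 3 -2 2 10 1 0 5
j=3: nums[3]=10 > 5 → no swap
j=4: nums[4]=1 ≤ 5 → i=3, swap nums[3],nums[4] → 3 -2 2 1 10 0 5
j=5: nums[5]=0 ≤ 5 → i=4, swap nums[4],nums[5] → 3 -2 2 1 0 10 5
(after j=5) nums = 3 -2 2 1 0 10 5

3 -2 2 1 0 10 5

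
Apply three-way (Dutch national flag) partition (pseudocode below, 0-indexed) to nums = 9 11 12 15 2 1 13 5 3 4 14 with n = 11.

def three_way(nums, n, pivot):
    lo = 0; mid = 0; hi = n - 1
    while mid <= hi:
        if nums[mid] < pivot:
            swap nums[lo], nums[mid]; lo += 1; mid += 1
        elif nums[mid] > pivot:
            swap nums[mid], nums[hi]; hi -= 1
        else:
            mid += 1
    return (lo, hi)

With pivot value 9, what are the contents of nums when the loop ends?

lo=0 mid=0 hi=10
9=9: mid=1
11>9: swap(1,10), hi=9 ⇒ 9 14 12 15 2 1 13 5 3 4 11
14>9: swap(1,9), hi=8 ⇒ 9 4 12 15 2 1 13 5 3 14 11
4<9: swap(0,1), lo=1 mid=2 ⇒ 4 9 12 15 2 1 13 5 3 14 11
12>9: swap(2,8), hi=7 ⇒ 4 9 3 15 2 1 13 5 12 14 11
3<9: swap(1,2), lo=2 mid=3 ⇒ 4 3 9 15 2 1 13 5 12 14 11
15>9: swap(3,7), hi=6 ⇒ 4 3 9 5 2 1 13 15 12 14 11
5<9: swap(2,3), lo=3 mid=4 ⇒ 4 3 5 9 2 1 13 15 12 14 11
2<9: swap(3,4), lo=4 mid=5 ⇒ 4 3 5 2 9 1 13 15 12 14 11
1<9: swap(4,5), lo=5 mid=6 ⇒ 4 3 5 2 1 9 13 15 12 14 11
13>9: swap(6,6), hi=5 ⇒ 4 3 5 2 1 9 13 15 12 14 11
done. lo=5 hi=5; nums=4 3 5 2 1 9 13 15 12 14 11

4 3 5 2 1 9 13 15 12 14 11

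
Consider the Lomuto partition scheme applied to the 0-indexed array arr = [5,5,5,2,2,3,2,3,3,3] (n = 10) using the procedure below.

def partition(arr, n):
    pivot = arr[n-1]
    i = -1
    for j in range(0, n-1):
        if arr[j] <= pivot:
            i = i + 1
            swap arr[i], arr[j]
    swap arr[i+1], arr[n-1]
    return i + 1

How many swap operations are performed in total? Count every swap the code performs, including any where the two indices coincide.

7

pivot=3, i=-1
j=0: 5>3, skip
j=1: 5>3, skip
j=2: 5>3, skip
j=3: 2≤3, i=0, swap(0,3) ⇒ [2,5,5,5,2,3,2,3,3,3]
j=4: 2≤3, i=1, swap(1,4) ⇒ [2,2,5,5,5,3,2,3,3,3]
j=5: 3≤3, i=2, swap(2,5) ⇒ [2,2,3,5,5,5,2,3,3,3]
j=6: 2≤3, i=3, swap(3,6) ⇒ [2,2,3,2,5,5,5,3,3,3]
j=7: 3≤3, i=4, swap(4,7) ⇒ [2,2,3,2,3,5,5,5,3,3]
j=8: 3≤3, i=5, swap(5,8) ⇒ [2,2,3,2,3,3,5,5,5,3]
swap(6,9) ⇒ [2,2,3,2,3,3,3,5,5,5]; return 6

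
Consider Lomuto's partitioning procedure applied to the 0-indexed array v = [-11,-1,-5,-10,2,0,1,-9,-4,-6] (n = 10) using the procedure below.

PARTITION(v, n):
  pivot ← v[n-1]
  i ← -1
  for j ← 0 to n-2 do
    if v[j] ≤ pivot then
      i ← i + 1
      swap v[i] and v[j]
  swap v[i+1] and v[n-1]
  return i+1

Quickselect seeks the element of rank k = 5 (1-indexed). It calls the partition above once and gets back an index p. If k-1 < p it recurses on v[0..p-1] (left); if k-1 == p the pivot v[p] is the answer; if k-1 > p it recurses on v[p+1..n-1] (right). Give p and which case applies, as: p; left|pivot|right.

pivot = v[9] = -6; i = -1
j=0: v[0]=-11 ≤ -6 → i=0, swap v[0],v[0] (no change) → [-11,-1,-5,-10,2,0,1,-9,-4,-6]
j=1: v[1]=-1 > -6 → no swap
j=2: v[2]=-5 > -6 → no swap
j=3: v[3]=-10 ≤ -6 → i=1, swap v[1],v[3] → [-11,-10,-5,-1,2,0,1,-9,-4,-6]
j=4: v[4]=2 > -6 → no swap
j=5: v[5]=0 > -6 → no swap
j=6: v[6]=1 > -6 → no swap
j=7: v[7]=-9 ≤ -6 → i=2, swap v[2],v[7] → [-11,-10,-9,-1,2,0,1,-5,-4,-6]
j=8: v[8]=-4 > -6 → no swap
final swap v[3],v[9] → [-11,-10,-9,-6,2,0,1,-5,-4,-1]; return 3
p = 3; k-1 = 4 > 3 ⇒ right

3; right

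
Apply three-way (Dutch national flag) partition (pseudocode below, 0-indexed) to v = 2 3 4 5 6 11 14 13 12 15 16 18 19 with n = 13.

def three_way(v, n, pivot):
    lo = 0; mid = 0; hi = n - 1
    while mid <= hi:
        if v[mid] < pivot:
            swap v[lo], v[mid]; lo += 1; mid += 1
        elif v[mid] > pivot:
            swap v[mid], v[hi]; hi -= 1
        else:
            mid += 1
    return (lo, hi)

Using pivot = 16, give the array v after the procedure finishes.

2 3 4 5 6 11 14 13 12 15 16 19 18

lo=0 mid=0 hi=12
2<16: swap(0,0), lo=1 mid=1 ⇒ 2 3 4 5 6 11 14 13 12 15 16 18 19
3<16: swap(1,1), lo=2 mid=2 ⇒ 2 3 4 5 6 11 14 13 12 15 16 18 19
4<16: swap(2,2), lo=3 mid=3 ⇒ 2 3 4 5 6 11 14 13 12 15 16 18 19
5<16: swap(3,3), lo=4 mid=4 ⇒ 2 3 4 5 6 11 14 13 12 15 16 18 19
6<16: swap(4,4), lo=5 mid=5 ⇒ 2 3 4 5 6 11 14 13 12 15 16 18 19
11<16: swap(5,5), lo=6 mid=6 ⇒ 2 3 4 5 6 11 14 13 12 15 16 18 19
14<16: swap(6,6), lo=7 mid=7 ⇒ 2 3 4 5 6 11 14 13 12 15 16 18 19
13<16: swap(7,7), lo=8 mid=8 ⇒ 2 3 4 5 6 11 14 13 12 15 16 18 19
12<16: swap(8,8), lo=9 mid=9 ⇒ 2 3 4 5 6 11 14 13 12 15 16 18 19
15<16: swap(9,9), lo=10 mid=10 ⇒ 2 3 4 5 6 11 14 13 12 15 16 18 19
16=16: mid=11
18>16: swap(11,12), hi=11 ⇒ 2 3 4 5 6 11 14 13 12 15 16 19 18
19>16: swap(11,11), hi=10 ⇒ 2 3 4 5 6 11 14 13 12 15 16 19 18
done. lo=10 hi=10; v=2 3 4 5 6 11 14 13 12 15 16 19 18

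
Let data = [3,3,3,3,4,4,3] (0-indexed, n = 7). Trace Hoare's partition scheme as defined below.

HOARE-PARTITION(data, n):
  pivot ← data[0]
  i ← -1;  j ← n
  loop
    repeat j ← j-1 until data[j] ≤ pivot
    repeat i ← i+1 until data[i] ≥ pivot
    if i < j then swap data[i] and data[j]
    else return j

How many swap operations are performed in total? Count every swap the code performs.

2

pivot=3
j stops at 6 (3), i stops at 0 (3); swap ⇒ [3,3,3,3,4,4,3]
j stops at 3 (3), i stops at 1 (3); swap ⇒ [3,3,3,3,4,4,3]
j stops at 2, i stops at 2; i≥j ⇒ return 2. data=[3,3,3,3,4,4,3]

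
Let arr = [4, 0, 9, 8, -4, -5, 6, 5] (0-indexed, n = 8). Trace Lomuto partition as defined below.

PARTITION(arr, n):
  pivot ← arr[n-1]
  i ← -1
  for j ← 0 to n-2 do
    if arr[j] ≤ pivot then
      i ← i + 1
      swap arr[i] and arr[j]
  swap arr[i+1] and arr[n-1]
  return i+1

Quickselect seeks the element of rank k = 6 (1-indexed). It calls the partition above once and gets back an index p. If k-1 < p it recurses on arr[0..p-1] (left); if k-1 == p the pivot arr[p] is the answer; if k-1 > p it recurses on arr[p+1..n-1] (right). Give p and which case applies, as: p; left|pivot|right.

4; right

pivot=5, i=-1
j=0: 4≤5, i=0, swap(0,0) ⇒ [4, 0, 9, 8, -4, -5, 6, 5]
j=1: 0≤5, i=1, swap(1,1) ⇒ [4, 0, 9, 8, -4, -5, 6, 5]
j=2: 9>5, skip
j=3: 8>5, skip
j=4: -4≤5, i=2, swap(2,4) ⇒ [4, 0, -4, 8, 9, -5, 6, 5]
j=5: -5≤5, i=3, swap(3,5) ⇒ [4, 0, -4, -5, 9, 8, 6, 5]
j=6: 6>5, skip
swap(4,7) ⇒ [4, 0, -4, -5, 5, 8, 6, 9]; return 4
p = 4; k-1 = 5 > 4 ⇒ right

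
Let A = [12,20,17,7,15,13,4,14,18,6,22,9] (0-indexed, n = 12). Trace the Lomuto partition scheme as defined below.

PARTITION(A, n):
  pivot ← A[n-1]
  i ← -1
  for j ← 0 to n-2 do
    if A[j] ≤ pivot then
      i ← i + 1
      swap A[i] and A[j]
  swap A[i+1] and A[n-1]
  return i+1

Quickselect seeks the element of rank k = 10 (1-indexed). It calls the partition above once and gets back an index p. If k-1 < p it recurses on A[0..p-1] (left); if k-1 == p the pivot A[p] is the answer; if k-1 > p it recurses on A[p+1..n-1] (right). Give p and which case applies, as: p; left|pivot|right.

pivot = A[11] = 9; i = -1
j=0: A[0]=12 > 9 → no swap
j=1: A[1]=20 > 9 → no swap
j=2: A[2]=17 > 9 → no swap
j=3: A[3]=7 ≤ 9 → i=0, swap A[0],A[3] → [7,20,17,12,15,13,4,14,18,6,22,9]
j=4: A[4]=15 > 9 → no swap
j=5: A[5]=13 > 9 → no swap
j=6: A[6]=4 ≤ 9 → i=1, swap A[1],A[6] → [7,4,17,12,15,13,20,14,18,6,22,9]
j=7: A[7]=14 > 9 → no swap
j=8: A[8]=18 > 9 → no swap
j=9: A[9]=6 ≤ 9 → i=2, swap A[2],A[9] → [7,4,6,12,15,13,20,14,18,17,22,9]
j=10: A[10]=22 > 9 → no swap
final swap A[3],A[11] → [7,4,6,9,15,13,20,14,18,17,22,12]; return 3
p = 3; k-1 = 9 > 3 ⇒ right

3; right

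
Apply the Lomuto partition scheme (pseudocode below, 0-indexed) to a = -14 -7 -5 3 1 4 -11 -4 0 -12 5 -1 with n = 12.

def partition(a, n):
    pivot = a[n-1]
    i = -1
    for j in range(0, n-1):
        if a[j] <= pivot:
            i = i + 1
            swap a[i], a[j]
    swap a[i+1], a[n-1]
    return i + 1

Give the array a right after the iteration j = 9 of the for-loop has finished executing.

-14 -7 -5 -11 -4 -12 3 1 0 4 5 -1

pivot=-1, i=-1
j=0: -14≤-1, i=0, swap(0,0) ⇒ -14 -7 -5 3 1 4 -11 -4 0 -12 5 -1
j=1: -7≤-1, i=1, swap(1,1) ⇒ -14 -7 -5 3 1 4 -11 -4 0 -12 5 -1
j=2: -5≤-1, i=2, swap(2,2) ⇒ -14 -7 -5 3 1 4 -11 -4 0 -12 5 -1
j=3: 3>-1, skip
j=4: 1>-1, skip
j=5: 4>-1, skip
j=6: -11≤-1, i=3, swap(3,6) ⇒ -14 -7 -5 -11 1 4 3 -4 0 -12 5 -1
j=7: -4≤-1, i=4, swap(4,7) ⇒ -14 -7 -5 -11 -4 4 3 1 0 -12 5 -1
j=8: 0>-1, skip
j=9: -12≤-1, i=5, swap(5,9) ⇒ -14 -7 -5 -11 -4 -12 3 1 0 4 5 -1
(after j=9) a = -14 -7 -5 -11 -4 -12 3 1 0 4 5 -1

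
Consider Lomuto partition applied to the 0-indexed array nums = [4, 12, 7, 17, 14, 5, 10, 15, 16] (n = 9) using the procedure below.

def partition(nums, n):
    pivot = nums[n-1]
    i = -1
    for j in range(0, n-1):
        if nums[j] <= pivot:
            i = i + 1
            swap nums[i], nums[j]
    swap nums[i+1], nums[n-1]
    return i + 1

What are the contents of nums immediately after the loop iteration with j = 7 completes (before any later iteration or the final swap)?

pivot = nums[8] = 16; i = -1
j=0: nums[0]=4 ≤ 16 → i=0, swap nums[0],nums[0] (no change) → [4, 12, 7, 17, 14, 5, 10, 15, 16]
j=1: nums[1]=12 ≤ 16 → i=1, swap nums[1],nums[1] (no change) → [4, 12, 7, 17, 14, 5, 10, 15, 16]
j=2: nums[2]=7 ≤ 16 → i=2, swap nums[2],nums[2] (no change) → [4, 12, 7, 17, 14, 5, 10, 15, 16]
j=3: nums[3]=17 > 16 → no swap
j=4: nums[4]=14 ≤ 16 → i=3, swap nums[3],nums[4] → [4, 12, 7, 14, 17, 5, 10, 15, 16]
j=5: nums[5]=5 ≤ 16 → i=4, swap nums[4],nums[5] → [4, 12, 7, 14, 5, 17, 10, 15, 16]
j=6: nums[6]=10 ≤ 16 → i=5, swap nums[5],nums[6] → [4, 12, 7, 14, 5, 10, 17, 15, 16]
j=7: nums[7]=15 ≤ 16 → i=6, swap nums[6],nums[7] → [4, 12, 7, 14, 5, 10, 15, 17, 16]
(after j=7) nums = [4, 12, 7, 14, 5, 10, 15, 17, 16]

[4, 12, 7, 14, 5, 10, 15, 17, 16]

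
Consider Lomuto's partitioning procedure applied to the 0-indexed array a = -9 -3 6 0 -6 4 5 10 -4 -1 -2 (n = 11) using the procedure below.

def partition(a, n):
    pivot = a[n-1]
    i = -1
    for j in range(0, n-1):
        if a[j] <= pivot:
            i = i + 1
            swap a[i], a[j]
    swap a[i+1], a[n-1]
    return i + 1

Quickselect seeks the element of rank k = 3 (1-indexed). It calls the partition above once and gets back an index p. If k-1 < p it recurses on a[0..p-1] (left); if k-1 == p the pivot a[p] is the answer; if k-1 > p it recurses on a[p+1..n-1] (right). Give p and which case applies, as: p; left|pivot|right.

4; left

pivot=-2, i=-1
j=0: -9≤-2, i=0, swap(0,0) ⇒ -9 -3 6 0 -6 4 5 10 -4 -1 -2
j=1: -3≤-2, i=1, swap(1,1) ⇒ -9 -3 6 0 -6 4 5 10 -4 -1 -2
j=2: 6>-2, skip
j=3: 0>-2, skip
j=4: -6≤-2, i=2, swap(2,4) ⇒ -9 -3 -6 0 6 4 5 10 -4 -1 -2
j=5: 4>-2, skip
j=6: 5>-2, skip
j=7: 10>-2, skip
j=8: -4≤-2, i=3, swap(3,8) ⇒ -9 -3 -6 -4 6 4 5 10 0 -1 -2
j=9: -1>-2, skip
swap(4,10) ⇒ -9 -3 -6 -4 -2 4 5 10 0 -1 6; return 4
p = 4; k-1 = 2 < 4 ⇒ left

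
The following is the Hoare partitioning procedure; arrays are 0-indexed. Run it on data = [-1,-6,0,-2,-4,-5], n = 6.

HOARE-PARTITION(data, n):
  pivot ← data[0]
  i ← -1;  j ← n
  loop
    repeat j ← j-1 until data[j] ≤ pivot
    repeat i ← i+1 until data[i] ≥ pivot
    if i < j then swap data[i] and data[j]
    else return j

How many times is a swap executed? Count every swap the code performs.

pivot = data[0] = -1; i = -1, j = 6
j→5 (data[5]=-5≤-1), i→0 (data[0]=-1≥-1); i<j, swap → [-5,-6,0,-2,-4,-1]
j→4 (data[4]=-4≤-1), i→2 (data[2]=0≥-1); i<j, swap → [-5,-6,-4,-2,0,-1]
j→3, i→4; i≥j, return j=3. data = [-5,-6,-4,-2,0,-1]

2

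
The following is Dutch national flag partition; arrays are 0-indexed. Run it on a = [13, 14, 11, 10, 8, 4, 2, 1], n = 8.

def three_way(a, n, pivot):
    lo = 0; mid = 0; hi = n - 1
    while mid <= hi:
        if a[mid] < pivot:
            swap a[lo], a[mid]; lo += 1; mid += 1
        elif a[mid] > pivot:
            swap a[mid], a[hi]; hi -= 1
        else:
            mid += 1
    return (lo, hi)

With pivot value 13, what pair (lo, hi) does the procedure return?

pivot = 13; lo=0, mid=0, hi=7
a[mid]=13=13: mid=1
a[mid]=14>13: swap a[1],a[7]; hi=6 → [13, 1, 11, 10, 8, 4, 2, 14]
a[mid]=1<13: swap a[0],a[1]; lo=1,mid=2 → [1, 13, 11, 10, 8, 4, 2, 14]
a[mid]=11<13: swap a[1],a[2]; lo=2,mid=3 → [1, 11, 13, 10, 8, 4, 2, 14]
a[mid]=10<13: swap a[2],a[3]; lo=3,mid=4 → [1, 11, 10, 13, 8, 4, 2, 14]
a[mid]=8<13: swap a[3],a[4]; lo=4,mid=5 → [1, 11, 10, 8, 13, 4, 2, 14]
a[mid]=4<13: swap a[4],a[5]; lo=5,mid=6 → [1, 11, 10, 8, 4, 13, 2, 14]
a[mid]=2<13: swap a[5],a[6]; lo=6,mid=7 → [1, 11, 10, 8, 4, 2, 13, 14]
end: lo=6, hi=6; a = [1, 11, 10, 8, 4, 2, 13, 14]

(6, 6)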